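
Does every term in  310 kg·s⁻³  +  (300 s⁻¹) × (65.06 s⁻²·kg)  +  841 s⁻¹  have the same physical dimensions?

No

Work out the base dimensions of each:
  310 kg·s⁻³:  kg·s⁻³
  (300 s⁻¹) × (65.06 s⁻²·kg):  [s⁻¹] · [kg·s⁻²] = kg·s⁻³
  841 s⁻¹:  s⁻¹
The terms do not share a single dimension (kg·s⁻³ vs s⁻¹).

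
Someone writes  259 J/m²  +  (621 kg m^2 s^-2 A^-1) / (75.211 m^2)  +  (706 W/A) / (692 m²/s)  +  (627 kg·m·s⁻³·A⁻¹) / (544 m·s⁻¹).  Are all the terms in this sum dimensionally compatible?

In SI base units:
  259 J/m²:  J·m⁻² = N·m·m⁻² = kg·s⁻²
  (621 kg m^2 s^-2 A^-1) / (75.211 m^2):  [kg·m²·s⁻²·A⁻¹] / [m²] = kg·s⁻²·A⁻¹
  (706 W/A) / (692 m²/s):  [kg·m²·s⁻³·A⁻¹] / [m²·s⁻¹] = kg·s⁻²·A⁻¹
  (627 kg·m·s⁻³·A⁻¹) / (544 m·s⁻¹):  [kg·m·s⁻³·A⁻¹] / [m·s⁻¹] = kg·s⁻²·A⁻¹
The terms do not share a single dimension (kg·s⁻² vs kg·s⁻²·A⁻¹).

No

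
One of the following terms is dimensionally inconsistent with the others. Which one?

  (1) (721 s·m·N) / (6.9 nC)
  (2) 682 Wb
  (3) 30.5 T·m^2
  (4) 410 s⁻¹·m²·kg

In SI base units:
  (1) [kg·m²·s⁻¹] / [s·A] = kg·m²·s⁻²·A⁻¹
  (2) Wb = V·s = kg·m²·s⁻²·A⁻¹
  (3) T·m² = Wb·m⁻²·m² = kg·m²·s⁻²·A⁻¹
  (4) kg·m²·s⁻¹
All reduce to kg·m²·s⁻²·A⁻¹ except (4), which is kg·m²·s⁻¹.

(4)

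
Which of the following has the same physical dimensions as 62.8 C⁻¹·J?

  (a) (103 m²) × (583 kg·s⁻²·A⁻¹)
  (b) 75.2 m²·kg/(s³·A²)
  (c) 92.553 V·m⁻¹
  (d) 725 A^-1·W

(d)

Reference: J·C⁻¹ = N·m·(s·A)⁻¹ = kg·m²·s⁻³·A⁻¹.
Each option:
  (a) [m²] · [kg·s⁻²·A⁻¹] = kg·m²·s⁻²·A⁻¹
  (b) kg·m²·s⁻³·A⁻²
  (c) V·m⁻¹ = J·C⁻¹·m⁻¹ = kg·m·s⁻³·A⁻¹
  (d) W·A⁻¹ = J·s⁻¹·A⁻¹ = kg·m²·s⁻³·A⁻¹  ← same
Only (d) matches kg·m²·s⁻³·A⁻¹.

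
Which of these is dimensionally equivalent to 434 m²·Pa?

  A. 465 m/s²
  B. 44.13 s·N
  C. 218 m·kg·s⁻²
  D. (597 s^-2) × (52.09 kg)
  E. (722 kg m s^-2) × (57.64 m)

Reference: Pa·m² = N·m⁻²·m² = kg·m·s⁻².
Each option:
  A. m·s⁻²
  B. N·s = kg·m·s⁻²·s = kg·m·s⁻¹
  C. kg·m·s⁻²  ← same
  D. [s⁻²] · [kg] = kg·s⁻²
  E. [kg·m·s⁻²] · [m] = kg·m²·s⁻²
Only C. matches kg·m·s⁻².

C.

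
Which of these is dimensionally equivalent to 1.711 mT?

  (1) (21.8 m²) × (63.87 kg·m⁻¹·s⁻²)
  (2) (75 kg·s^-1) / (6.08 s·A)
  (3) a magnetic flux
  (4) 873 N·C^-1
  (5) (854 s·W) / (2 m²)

Reference: T = Wb·m⁻² = kg·s⁻²·A⁻¹.
Each option:
  (1) [m²] · [kg·m⁻¹·s⁻²] = kg·m·s⁻²
  (2) [kg·s⁻¹] / [s·A] = kg·s⁻²·A⁻¹  ← same
  (3) [magnetic flux] = kg·m²·s⁻²·A⁻¹
  (4) N·C⁻¹ = kg·m·s⁻²·(s·A)⁻¹ = kg·m·s⁻³·A⁻¹
  (5) [kg·m²·s⁻²] / [m²] = kg·s⁻²
Only (2) matches kg·s⁻²·A⁻¹.

(2)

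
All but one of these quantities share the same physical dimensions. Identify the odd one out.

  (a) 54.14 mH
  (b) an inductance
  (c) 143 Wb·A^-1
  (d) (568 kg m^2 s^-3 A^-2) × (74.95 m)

In SI base units:
  (a) H = V·s·A⁻¹ = kg·m²·s⁻²·A⁻²
  (b) [inductance] = kg·m²·s⁻²·A⁻²
  (c) Wb·A⁻¹ = V·s·A⁻¹ = kg·m²·s⁻²·A⁻²
  (d) [kg·m²·s⁻³·A⁻²] · [m] = kg·m³·s⁻³·A⁻²
All reduce to kg·m²·s⁻²·A⁻² except (d), which is kg·m³·s⁻³·A⁻².

(d)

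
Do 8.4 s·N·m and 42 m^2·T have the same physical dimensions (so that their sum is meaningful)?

Dimensions:
  8.4 s·N·m:  N·m·s = kg·m·s⁻²·m·s = kg·m²·s⁻¹
  42 m^2·T:  T·m² = Wb·m⁻²·m² = kg·m²·s⁻²·A⁻¹
kg·m²·s⁻¹ ≠ kg·m²·s⁻²·A⁻¹, so they cannot be added.

No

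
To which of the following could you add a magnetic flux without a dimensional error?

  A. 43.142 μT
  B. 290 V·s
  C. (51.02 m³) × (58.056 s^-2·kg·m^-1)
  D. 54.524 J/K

B.

Reference: [magnetic flux] = kg·m²·s⁻²·A⁻¹.
Each option:
  A. T = Wb·m⁻² = kg·s⁻²·A⁻¹
  B. V·s = J·C⁻¹·s = kg·m²·s⁻²·A⁻¹  ← same
  C. [m³] · [kg·m⁻¹·s⁻²] = kg·m²·s⁻²
  D. J·K⁻¹ = N·m·K⁻¹ = kg·m²·s⁻²·K⁻¹
Only B. matches kg·m²·s⁻²·A⁻¹.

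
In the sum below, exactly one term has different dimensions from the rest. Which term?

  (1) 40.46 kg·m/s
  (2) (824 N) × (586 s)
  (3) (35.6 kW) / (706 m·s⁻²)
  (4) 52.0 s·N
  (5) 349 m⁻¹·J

(5)

Expand each in SI base units:
  (1) kg·m·s⁻¹
  (2) [kg·m·s⁻²] · [s] = kg·m·s⁻¹
  (3) [kg·m²·s⁻³] / [m·s⁻²] = kg·m·s⁻¹
  (4) N·s = kg·m·s⁻²·s = kg·m·s⁻¹
  (5) J·m⁻¹ = N·m·m⁻¹ = kg·m·s⁻²
All reduce to kg·m·s⁻¹ except (5), which is kg·m·s⁻².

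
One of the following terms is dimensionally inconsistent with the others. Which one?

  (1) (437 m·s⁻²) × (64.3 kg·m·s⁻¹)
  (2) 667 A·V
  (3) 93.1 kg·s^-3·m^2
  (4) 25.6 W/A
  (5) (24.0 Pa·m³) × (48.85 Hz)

Work out the base dimensions of each:
  (1) [m·s⁻²] · [kg·m·s⁻¹] = kg·m²·s⁻³
  (2) V·A = J·C⁻¹·A = kg·m²·s⁻³
  (3) kg·m²·s⁻³
  (4) W·A⁻¹ = J·s⁻¹·A⁻¹ = kg·m²·s⁻³·A⁻¹
  (5) [kg·m²·s⁻²] · [s⁻¹] = kg·m²·s⁻³
All reduce to kg·m²·s⁻³ except (4), which is kg·m²·s⁻³·A⁻¹.

(4)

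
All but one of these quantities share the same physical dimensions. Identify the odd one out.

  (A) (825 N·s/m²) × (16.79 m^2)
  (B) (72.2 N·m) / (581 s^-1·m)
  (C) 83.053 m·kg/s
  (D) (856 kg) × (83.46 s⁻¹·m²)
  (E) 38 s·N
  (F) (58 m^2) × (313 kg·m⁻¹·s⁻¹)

Reduce each to base SI dimensions:
  (A) [kg·m⁻¹·s⁻¹] · [m²] = kg·m·s⁻¹
  (B) [kg·m²·s⁻²] / [m·s⁻¹] = kg·m·s⁻¹
  (C) kg·m·s⁻¹
  (D) [kg] · [m²·s⁻¹] = kg·m²·s⁻¹
  (E) N·s = kg·m·s⁻²·s = kg·m·s⁻¹
  (F) [m²] · [kg·m⁻¹·s⁻¹] = kg·m·s⁻¹
All reduce to kg·m·s⁻¹ except (D), which is kg·m²·s⁻¹.

(D)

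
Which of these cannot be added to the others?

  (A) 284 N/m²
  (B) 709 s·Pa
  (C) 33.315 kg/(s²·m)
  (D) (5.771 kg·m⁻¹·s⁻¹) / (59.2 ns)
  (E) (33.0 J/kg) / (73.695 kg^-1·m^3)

Expand each in SI base units:
  (A) N·m⁻² = kg·m·s⁻²·m⁻² = kg·m⁻¹·s⁻²
  (B) Pa·s = N·m⁻²·s = kg·m⁻¹·s⁻¹
  (C) kg·m⁻¹·s⁻²
  (D) [kg·m⁻¹·s⁻¹] / [s] = kg·m⁻¹·s⁻²
  (E) [m²·s⁻²] / [kg⁻¹·m³] = kg·m⁻¹·s⁻²
All reduce to kg·m⁻¹·s⁻² except (B), which is kg·m⁻¹·s⁻¹.

(B)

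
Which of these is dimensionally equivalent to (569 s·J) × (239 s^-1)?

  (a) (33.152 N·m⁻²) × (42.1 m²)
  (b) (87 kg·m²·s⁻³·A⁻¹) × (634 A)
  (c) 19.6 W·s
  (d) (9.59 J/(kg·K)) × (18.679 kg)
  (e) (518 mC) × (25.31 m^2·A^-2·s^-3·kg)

Reference: [kg·m²·s⁻¹] · [s⁻¹] = kg·m²·s⁻².
Each option:
  (a) [kg·m⁻¹·s⁻²] · [m²] = kg·m·s⁻²
  (b) [kg·m²·s⁻³·A⁻¹] · [A] = kg·m²·s⁻³
  (c) W·s = J·s⁻¹·s = kg·m²·s⁻²  ← same
  (d) [m²·s⁻²·K⁻¹] · [kg] = kg·m²·s⁻²·K⁻¹
  (e) [s·A] · [kg·m²·s⁻³·A⁻²] = kg·m²·s⁻²·A⁻¹
Only (c) matches kg·m²·s⁻².

(c)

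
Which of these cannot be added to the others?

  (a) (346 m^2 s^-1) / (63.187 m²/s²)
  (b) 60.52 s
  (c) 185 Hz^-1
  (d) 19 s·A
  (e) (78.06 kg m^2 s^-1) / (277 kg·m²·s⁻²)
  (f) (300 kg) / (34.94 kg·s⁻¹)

Reduce each to base SI dimensions:
  (a) [m²·s⁻¹] / [m²·s⁻²] = s
  (b) s
  (c) Hz⁻¹ = (s⁻¹)⁻¹ = s
  (d) A·s = s·A
  (e) [kg·m²·s⁻¹] / [kg·m²·s⁻²] = s
  (f) [kg] / [kg·s⁻¹] = s
All reduce to s except (d), which is s·A.

(d)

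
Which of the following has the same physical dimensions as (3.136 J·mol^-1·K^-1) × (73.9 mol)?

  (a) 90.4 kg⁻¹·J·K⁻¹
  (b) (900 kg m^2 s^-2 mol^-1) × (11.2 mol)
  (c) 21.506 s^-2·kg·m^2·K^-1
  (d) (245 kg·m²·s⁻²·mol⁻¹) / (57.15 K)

Reference: [kg·m²·s⁻²·K⁻¹·mol⁻¹] · [mol] = kg·m²·s⁻²·K⁻¹.
Each option:
  (a) J·kg⁻¹·K⁻¹ = N·m·kg⁻¹·K⁻¹ = m²·s⁻²·K⁻¹
  (b) [kg·m²·s⁻²·mol⁻¹] · [mol] = kg·m²·s⁻²
  (c) kg·m²·s⁻²·K⁻¹  ← same
  (d) [kg·m²·s⁻²·mol⁻¹] / [K] = kg·m²·s⁻²·K⁻¹·mol⁻¹
Only (c) matches kg·m²·s⁻²·K⁻¹.

(c)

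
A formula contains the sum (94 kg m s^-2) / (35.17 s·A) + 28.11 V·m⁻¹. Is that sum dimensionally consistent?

Yes

Dimensions:
  (94 kg m s^-2) / (35.17 s·A):  [kg·m·s⁻²] / [s·A] = kg·m·s⁻³·A⁻¹
  28.11 V·m⁻¹:  V·m⁻¹ = J·C⁻¹·m⁻¹ = kg·m·s⁻³·A⁻¹
Both are kg·m·s⁻³·A⁻¹, so they have the same dimensions and can be added.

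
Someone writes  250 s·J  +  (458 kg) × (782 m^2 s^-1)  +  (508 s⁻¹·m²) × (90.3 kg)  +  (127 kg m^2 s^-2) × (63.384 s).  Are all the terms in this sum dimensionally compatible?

Yes

Dimensions:
  250 s·J:  J·s = N·m·s = kg·m²·s⁻¹
  (458 kg) × (782 m^2 s^-1):  [kg] · [m²·s⁻¹] = kg·m²·s⁻¹
  (508 s⁻¹·m²) × (90.3 kg):  [m²·s⁻¹] · [kg] = kg·m²·s⁻¹
  (127 kg m^2 s^-2) × (63.384 s):  [kg·m²·s⁻²] · [s] = kg·m²·s⁻¹
Every term reduces to kg·m²·s⁻¹.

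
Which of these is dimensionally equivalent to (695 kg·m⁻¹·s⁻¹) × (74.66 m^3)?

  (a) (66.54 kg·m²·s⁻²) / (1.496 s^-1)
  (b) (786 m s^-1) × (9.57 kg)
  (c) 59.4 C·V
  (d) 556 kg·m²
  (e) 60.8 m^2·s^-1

Reference: [kg·m⁻¹·s⁻¹] · [m³] = kg·m²·s⁻¹.
Each option:
  (a) [kg·m²·s⁻²] / [s⁻¹] = kg·m²·s⁻¹  ← same
  (b) [m·s⁻¹] · [kg] = kg·m·s⁻¹
  (c) C·V = s·A·J·C⁻¹ = kg·m²·s⁻²
  (d) kg·m²
  (e) m²·s⁻¹
Only (a) matches kg·m²·s⁻¹.

(a)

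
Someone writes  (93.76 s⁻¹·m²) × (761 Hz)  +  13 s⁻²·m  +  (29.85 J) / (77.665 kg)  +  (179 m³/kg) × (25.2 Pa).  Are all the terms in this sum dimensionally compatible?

No

Reduce each to base SI dimensions:
  (93.76 s⁻¹·m²) × (761 Hz):  [m²·s⁻¹] · [s⁻¹] = m²·s⁻²
  13 s⁻²·m:  m·s⁻²
  (29.85 J) / (77.665 kg):  [kg·m²·s⁻²] / [kg] = m²·s⁻²
  (179 m³/kg) × (25.2 Pa):  [kg⁻¹·m³] · [kg·m⁻¹·s⁻²] = m²·s⁻²
The terms do not share a single dimension (m²·s⁻² vs m·s⁻²).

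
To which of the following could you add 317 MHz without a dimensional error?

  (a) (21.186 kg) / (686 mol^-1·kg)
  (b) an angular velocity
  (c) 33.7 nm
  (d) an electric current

(b)

Reference: Hz = s⁻¹.
Each option:
  (a) [kg] / [kg·mol⁻¹] = mol
  (b) [angular velocity] = s⁻¹  ← same
  (c) m
  (d) [electric current] = A
Only (b) matches s⁻¹.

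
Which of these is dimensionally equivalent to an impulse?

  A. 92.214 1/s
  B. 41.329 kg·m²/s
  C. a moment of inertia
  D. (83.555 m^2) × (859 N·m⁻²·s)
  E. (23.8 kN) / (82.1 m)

Reference: [impulse] = kg·m·s⁻¹.
Each option:
  A. s⁻¹
  B. kg·m²·s⁻¹
  C. [moment of inertia] = kg·m²
  D. [m²] · [kg·m⁻¹·s⁻¹] = kg·m·s⁻¹  ← same
  E. [kg·m·s⁻²] / [m] = kg·s⁻²
Only D. matches kg·m·s⁻¹.

D.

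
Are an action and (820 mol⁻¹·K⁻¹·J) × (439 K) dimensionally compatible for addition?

No

In SI base units:
  an action:  [action] = kg·m²·s⁻¹
  (820 mol⁻¹·K⁻¹·J) × (439 K):  [kg·m²·s⁻²·K⁻¹·mol⁻¹] · [K] = kg·m²·s⁻²·mol⁻¹
kg·m²·s⁻¹ ≠ kg·m²·s⁻²·mol⁻¹, so they cannot be added.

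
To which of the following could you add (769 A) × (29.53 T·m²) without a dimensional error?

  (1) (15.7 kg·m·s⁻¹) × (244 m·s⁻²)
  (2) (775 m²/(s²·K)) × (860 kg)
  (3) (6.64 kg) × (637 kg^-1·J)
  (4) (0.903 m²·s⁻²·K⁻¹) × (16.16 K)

(3)

Reference: [A] · [kg·m²·s⁻²·A⁻¹] = kg·m²·s⁻².
Each option:
  (1) [kg·m·s⁻¹] · [m·s⁻²] = kg·m²·s⁻³
  (2) [m²·s⁻²·K⁻¹] · [kg] = kg·m²·s⁻²·K⁻¹
  (3) [kg] · [m²·s⁻²] = kg·m²·s⁻²  ← same
  (4) [m²·s⁻²·K⁻¹] · [K] = m²·s⁻²
Only (3) matches kg·m²·s⁻².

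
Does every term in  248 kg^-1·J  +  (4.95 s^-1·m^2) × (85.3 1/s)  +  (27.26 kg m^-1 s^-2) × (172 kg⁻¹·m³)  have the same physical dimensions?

Dimensions:
  248 kg^-1·J:  J·kg⁻¹ = N·m·kg⁻¹ = m²·s⁻²
  (4.95 s^-1·m^2) × (85.3 1/s):  [m²·s⁻¹] · [s⁻¹] = m²·s⁻²
  (27.26 kg m^-1 s^-2) × (172 kg⁻¹·m³):  [kg·m⁻¹·s⁻²] · [kg⁻¹·m³] = m²·s⁻²
Every term reduces to m²·s⁻².

Yes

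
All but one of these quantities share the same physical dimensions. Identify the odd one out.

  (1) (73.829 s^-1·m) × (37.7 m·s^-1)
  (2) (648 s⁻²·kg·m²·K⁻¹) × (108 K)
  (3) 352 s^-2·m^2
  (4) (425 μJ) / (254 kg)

Work out the base dimensions of each:
  (1) [m·s⁻¹] · [m·s⁻¹] = m²·s⁻²
  (2) [kg·m²·s⁻²·K⁻¹] · [K] = kg·m²·s⁻²
  (3) m²·s⁻²
  (4) [kg·m²·s⁻²] / [kg] = m²·s⁻²
All reduce to m²·s⁻² except (2), which is kg·m²·s⁻².

(2)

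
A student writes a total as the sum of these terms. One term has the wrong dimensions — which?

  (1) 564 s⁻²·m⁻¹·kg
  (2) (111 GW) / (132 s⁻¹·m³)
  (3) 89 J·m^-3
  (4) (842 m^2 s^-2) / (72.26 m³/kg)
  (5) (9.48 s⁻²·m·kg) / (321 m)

(5)

Dimensions:
  (1) kg·m⁻¹·s⁻²
  (2) [kg·m²·s⁻³] / [m³·s⁻¹] = kg·m⁻¹·s⁻²
  (3) J·m⁻³ = N·m·m⁻³ = kg·m⁻¹·s⁻²
  (4) [m²·s⁻²] / [kg⁻¹·m³] = kg·m⁻¹·s⁻²
  (5) [kg·m·s⁻²] / [m] = kg·s⁻²
All reduce to kg·m⁻¹·s⁻² except (5), which is kg·s⁻².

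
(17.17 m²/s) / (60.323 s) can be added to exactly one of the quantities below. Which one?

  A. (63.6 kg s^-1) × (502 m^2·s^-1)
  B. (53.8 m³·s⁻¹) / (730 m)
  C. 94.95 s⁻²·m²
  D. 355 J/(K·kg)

C.

Reference: [m²·s⁻¹] / [s] = m²·s⁻².
Each option:
  A. [kg·s⁻¹] · [m²·s⁻¹] = kg·m²·s⁻²
  B. [m³·s⁻¹] / [m] = m²·s⁻¹
  C. m²·s⁻²  ← same
  D. J·kg⁻¹·K⁻¹ = N·m·kg⁻¹·K⁻¹ = m²·s⁻²·K⁻¹
Only C. matches m²·s⁻².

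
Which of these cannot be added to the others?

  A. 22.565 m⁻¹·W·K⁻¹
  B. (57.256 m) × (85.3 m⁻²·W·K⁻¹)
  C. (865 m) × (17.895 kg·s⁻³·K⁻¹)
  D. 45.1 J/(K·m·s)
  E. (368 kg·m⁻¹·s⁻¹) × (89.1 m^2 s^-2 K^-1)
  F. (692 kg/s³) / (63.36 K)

F.

In SI base units:
  A. W·m⁻¹·K⁻¹ = J·s⁻¹·m⁻¹·K⁻¹ = kg·m·s⁻³·K⁻¹
  B. [m] · [kg·s⁻³·K⁻¹] = kg·m·s⁻³·K⁻¹
  C. [m] · [kg·s⁻³·K⁻¹] = kg·m·s⁻³·K⁻¹
  D. J·s⁻¹·m⁻¹·K⁻¹ = N·m·s⁻¹·m⁻¹·K⁻¹ = kg·m·s⁻³·K⁻¹
  E. [kg·m⁻¹·s⁻¹] · [m²·s⁻²·K⁻¹] = kg·m·s⁻³·K⁻¹
  F. [kg·s⁻³] / [K] = kg·s⁻³·K⁻¹
All reduce to kg·m·s⁻³·K⁻¹ except F., which is kg·s⁻³·K⁻¹.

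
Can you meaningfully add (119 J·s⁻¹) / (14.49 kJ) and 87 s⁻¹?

Yes

Reduce each to base SI dimensions:
  (119 J·s⁻¹) / (14.49 kJ):  [kg·m²·s⁻³] / [kg·m²·s⁻²] = s⁻¹
  87 s⁻¹:  s⁻¹
Both are s⁻¹, so they have the same dimensions and can be added.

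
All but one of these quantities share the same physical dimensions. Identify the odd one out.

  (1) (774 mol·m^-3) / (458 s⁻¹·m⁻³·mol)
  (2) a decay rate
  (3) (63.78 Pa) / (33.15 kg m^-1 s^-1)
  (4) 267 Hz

(1)

Reduce each to base SI dimensions:
  (1) [m⁻³·mol] / [m⁻³·s⁻¹·mol] = s
  (2) [decay rate] = s⁻¹
  (3) [kg·m⁻¹·s⁻²] / [kg·m⁻¹·s⁻¹] = s⁻¹
  (4) Hz = s⁻¹
All reduce to s⁻¹ except (1), which is s.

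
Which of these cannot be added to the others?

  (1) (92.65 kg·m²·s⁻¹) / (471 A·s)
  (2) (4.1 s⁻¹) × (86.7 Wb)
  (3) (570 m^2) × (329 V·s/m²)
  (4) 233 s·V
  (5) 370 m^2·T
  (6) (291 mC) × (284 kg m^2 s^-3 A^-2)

Reduce each to base SI dimensions:
  (1) [kg·m²·s⁻¹] / [s·A] = kg·m²·s⁻²·A⁻¹
  (2) [s⁻¹] · [kg·m²·s⁻²·A⁻¹] = kg·m²·s⁻³·A⁻¹
  (3) [m²] · [kg·s⁻²·A⁻¹] = kg·m²·s⁻²·A⁻¹
  (4) V·s = J·C⁻¹·s = kg·m²·s⁻²·A⁻¹
  (5) T·m² = Wb·m⁻²·m² = kg·m²·s⁻²·A⁻¹
  (6) [s·A] · [kg·m²·s⁻³·A⁻²] = kg·m²·s⁻²·A⁻¹
All reduce to kg·m²·s⁻²·A⁻¹ except (2), which is kg·m²·s⁻³·A⁻¹.

(2)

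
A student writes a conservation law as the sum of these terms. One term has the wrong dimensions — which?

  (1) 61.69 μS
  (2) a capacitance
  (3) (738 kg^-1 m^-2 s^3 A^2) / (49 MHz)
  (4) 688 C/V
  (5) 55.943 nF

Expand each in SI base units:
  (1) S = Ω⁻¹ = kg⁻¹·m⁻²·s³·A²
  (2) [capacitance] = kg⁻¹·m⁻²·s⁴·A²
  (3) [kg⁻¹·m⁻²·s³·A²] / [s⁻¹] = kg⁻¹·m⁻²·s⁴·A²
  (4) C·V⁻¹ = s·A·(J·C⁻¹)⁻¹ = kg⁻¹·m⁻²·s⁴·A²
  (5) F = C·V⁻¹ = kg⁻¹·m⁻²·s⁴·A²
All reduce to kg⁻¹·m⁻²·s⁴·A² except (1), which is kg⁻¹·m⁻²·s³·A².

(1)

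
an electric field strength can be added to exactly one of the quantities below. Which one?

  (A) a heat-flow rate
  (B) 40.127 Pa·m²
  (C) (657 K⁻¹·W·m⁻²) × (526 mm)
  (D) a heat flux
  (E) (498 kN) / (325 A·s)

(E)

Reference: [electric field strength] = kg·m·s⁻³·A⁻¹.
Each option:
  (A) [heat-flow rate] = kg·m²·s⁻³
  (B) Pa·m² = N·m⁻²·m² = kg·m·s⁻²
  (C) [kg·s⁻³·K⁻¹] · [m] = kg·m·s⁻³·K⁻¹
  (D) [heat flux] = kg·s⁻³
  (E) [kg·m·s⁻²] / [s·A] = kg·m·s⁻³·A⁻¹  ← same
Only (E) matches kg·m·s⁻³·A⁻¹.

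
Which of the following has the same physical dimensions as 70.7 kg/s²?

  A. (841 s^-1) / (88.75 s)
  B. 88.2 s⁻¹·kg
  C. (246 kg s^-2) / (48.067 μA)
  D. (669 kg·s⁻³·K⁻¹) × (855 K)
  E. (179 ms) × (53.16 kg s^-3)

Reference: kg·s⁻².
Each option:
  A. [s⁻¹] / [s] = s⁻²
  B. kg·s⁻¹
  C. [kg·s⁻²] / [A] = kg·s⁻²·A⁻¹
  D. [kg·s⁻³·K⁻¹] · [K] = kg·s⁻³
  E. [s] · [kg·s⁻³] = kg·s⁻²  ← same
Only E. matches kg·s⁻².

E.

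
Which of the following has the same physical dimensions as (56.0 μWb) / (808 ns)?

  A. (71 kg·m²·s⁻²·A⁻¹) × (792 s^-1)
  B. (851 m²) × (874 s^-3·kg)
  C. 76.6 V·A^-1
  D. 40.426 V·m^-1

Reference: [kg·m²·s⁻²·A⁻¹] / [s] = kg·m²·s⁻³·A⁻¹.
Each option:
  A. [kg·m²·s⁻²·A⁻¹] · [s⁻¹] = kg·m²·s⁻³·A⁻¹  ← same
  B. [m²] · [kg·s⁻³] = kg·m²·s⁻³
  C. V·A⁻¹ = J·C⁻¹·A⁻¹ = kg·m²·s⁻³·A⁻²
  D. V·m⁻¹ = J·C⁻¹·m⁻¹ = kg·m·s⁻³·A⁻¹
Only A. matches kg·m²·s⁻³·A⁻¹.

A.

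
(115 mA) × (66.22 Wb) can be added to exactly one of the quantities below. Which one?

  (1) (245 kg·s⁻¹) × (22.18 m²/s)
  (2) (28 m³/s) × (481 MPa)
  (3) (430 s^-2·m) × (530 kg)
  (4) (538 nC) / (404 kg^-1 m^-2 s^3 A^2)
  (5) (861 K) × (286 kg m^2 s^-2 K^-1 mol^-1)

(1)

Reference: [A] · [kg·m²·s⁻²·A⁻¹] = kg·m²·s⁻².
Each option:
  (1) [kg·s⁻¹] · [m²·s⁻¹] = kg·m²·s⁻²  ← same
  (2) [m³·s⁻¹] · [kg·m⁻¹·s⁻²] = kg·m²·s⁻³
  (3) [m·s⁻²] · [kg] = kg·m·s⁻²
  (4) [s·A] / [kg⁻¹·m⁻²·s³·A²] = kg·m²·s⁻²·A⁻¹
  (5) [K] · [kg·m²·s⁻²·K⁻¹·mol⁻¹] = kg·m²·s⁻²·mol⁻¹
Only (1) matches kg·m²·s⁻².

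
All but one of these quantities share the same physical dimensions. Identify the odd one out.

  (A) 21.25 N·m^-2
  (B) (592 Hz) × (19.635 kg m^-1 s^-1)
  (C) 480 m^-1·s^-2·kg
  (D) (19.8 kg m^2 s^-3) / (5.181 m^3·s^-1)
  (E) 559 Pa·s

(E)

Expand each in SI base units:
  (A) N·m⁻² = kg·m·s⁻²·m⁻² = kg·m⁻¹·s⁻²
  (B) [s⁻¹] · [kg·m⁻¹·s⁻¹] = kg·m⁻¹·s⁻²
  (C) kg·m⁻¹·s⁻²
  (D) [kg·m²·s⁻³] / [m³·s⁻¹] = kg·m⁻¹·s⁻²
  (E) Pa·s = N·m⁻²·s = kg·m⁻¹·s⁻¹
All reduce to kg·m⁻¹·s⁻² except (E), which is kg·m⁻¹·s⁻¹.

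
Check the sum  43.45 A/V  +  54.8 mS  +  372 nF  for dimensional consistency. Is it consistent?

In SI base units:
  43.45 A/V:  A·V⁻¹ = A·(J·C⁻¹)⁻¹ = kg⁻¹·m⁻²·s³·A²
  54.8 mS:  S = Ω⁻¹ = kg⁻¹·m⁻²·s³·A²
  372 nF:  F = C·V⁻¹ = kg⁻¹·m⁻²·s⁴·A²
The terms do not share a single dimension (kg⁻¹·m⁻²·s³·A² vs kg⁻¹·m⁻²·s⁴·A²).

No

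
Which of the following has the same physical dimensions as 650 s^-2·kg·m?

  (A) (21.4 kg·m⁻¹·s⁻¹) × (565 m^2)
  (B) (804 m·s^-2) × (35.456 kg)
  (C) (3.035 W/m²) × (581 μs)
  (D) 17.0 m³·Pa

(B)

Reference: kg·m·s⁻².
Each option:
  (A) [kg·m⁻¹·s⁻¹] · [m²] = kg·m·s⁻¹
  (B) [m·s⁻²] · [kg] = kg·m·s⁻²  ← same
  (C) [kg·s⁻³] · [s] = kg·s⁻²
  (D) Pa·m³ = N·m⁻²·m³ = kg·m²·s⁻²
Only (B) matches kg·m·s⁻².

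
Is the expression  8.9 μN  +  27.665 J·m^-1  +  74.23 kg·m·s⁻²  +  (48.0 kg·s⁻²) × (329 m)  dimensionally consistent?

Expand each in SI base units:
  8.9 μN:  N = kg·m·s⁻²
  27.665 J·m^-1:  J·m⁻¹ = N·m·m⁻¹ = kg·m·s⁻²
  74.23 kg·m·s⁻²:  kg·m·s⁻²
  (48.0 kg·s⁻²) × (329 m):  [kg·s⁻²] · [m] = kg·m·s⁻²
Every term reduces to kg·m·s⁻².

Yes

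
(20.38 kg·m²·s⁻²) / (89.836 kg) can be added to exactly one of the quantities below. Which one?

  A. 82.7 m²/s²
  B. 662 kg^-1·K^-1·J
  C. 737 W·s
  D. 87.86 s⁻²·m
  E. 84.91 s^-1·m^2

A.

Reference: [kg·m²·s⁻²] / [kg] = m²·s⁻².
Each option:
  A. m²·s⁻²  ← same
  B. J·kg⁻¹·K⁻¹ = N·m·kg⁻¹·K⁻¹ = m²·s⁻²·K⁻¹
  C. W·s = J·s⁻¹·s = kg·m²·s⁻²
  D. m·s⁻²
  E. m²·s⁻¹
Only A. matches m²·s⁻².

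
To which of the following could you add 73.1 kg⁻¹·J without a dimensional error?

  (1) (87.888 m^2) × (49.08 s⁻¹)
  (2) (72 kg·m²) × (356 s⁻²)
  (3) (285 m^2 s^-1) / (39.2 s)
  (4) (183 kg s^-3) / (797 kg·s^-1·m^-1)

Reference: J·kg⁻¹ = N·m·kg⁻¹ = m²·s⁻².
Each option:
  (1) [m²] · [s⁻¹] = m²·s⁻¹
  (2) [kg·m²] · [s⁻²] = kg·m²·s⁻²
  (3) [m²·s⁻¹] / [s] = m²·s⁻²  ← same
  (4) [kg·s⁻³] / [kg·m⁻¹·s⁻¹] = m·s⁻²
Only (3) matches m²·s⁻².

(3)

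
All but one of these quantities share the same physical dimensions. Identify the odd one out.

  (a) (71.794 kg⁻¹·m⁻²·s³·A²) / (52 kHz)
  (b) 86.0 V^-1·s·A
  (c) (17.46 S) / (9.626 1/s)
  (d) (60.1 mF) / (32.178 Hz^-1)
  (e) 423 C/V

(d)

Reduce each to base SI dimensions:
  (a) [kg⁻¹·m⁻²·s³·A²] / [s⁻¹] = kg⁻¹·m⁻²·s⁴·A²
  (b) A·s·V⁻¹ = A·s·(J·C⁻¹)⁻¹ = kg⁻¹·m⁻²·s⁴·A²
  (c) [kg⁻¹·m⁻²·s³·A²] / [s⁻¹] = kg⁻¹·m⁻²·s⁴·A²
  (d) [kg⁻¹·m⁻²·s⁴·A²] / [s] = kg⁻¹·m⁻²·s³·A²
  (e) C·V⁻¹ = s·A·(J·C⁻¹)⁻¹ = kg⁻¹·m⁻²·s⁴·A²
All reduce to kg⁻¹·m⁻²·s⁴·A² except (d), which is kg⁻¹·m⁻²·s³·A².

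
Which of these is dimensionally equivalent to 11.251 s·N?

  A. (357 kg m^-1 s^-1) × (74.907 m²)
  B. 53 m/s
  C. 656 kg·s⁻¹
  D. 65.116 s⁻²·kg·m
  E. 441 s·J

A.

Reference: N·s = kg·m·s⁻²·s = kg·m·s⁻¹.
Each option:
  A. [kg·m⁻¹·s⁻¹] · [m²] = kg·m·s⁻¹  ← same
  B. m·s⁻¹
  C. kg·s⁻¹
  D. kg·m·s⁻²
  E. J·s = N·m·s = kg·m²·s⁻¹
Only A. matches kg·m·s⁻¹.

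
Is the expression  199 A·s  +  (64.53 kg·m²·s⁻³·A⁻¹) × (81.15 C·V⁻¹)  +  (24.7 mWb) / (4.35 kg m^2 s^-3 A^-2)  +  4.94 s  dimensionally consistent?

No

Reduce each to base SI dimensions:
  199 A·s:  A·s = s·A
  (64.53 kg·m²·s⁻³·A⁻¹) × (81.15 C·V⁻¹):  [kg·m²·s⁻³·A⁻¹] · [kg⁻¹·m⁻²·s⁴·A²] = s·A
  (24.7 mWb) / (4.35 kg m^2 s^-3 A^-2):  [kg·m²·s⁻²·A⁻¹] / [kg·m²·s⁻³·A⁻²] = s·A
  4.94 s:  s
The terms do not share a single dimension (s vs s·A).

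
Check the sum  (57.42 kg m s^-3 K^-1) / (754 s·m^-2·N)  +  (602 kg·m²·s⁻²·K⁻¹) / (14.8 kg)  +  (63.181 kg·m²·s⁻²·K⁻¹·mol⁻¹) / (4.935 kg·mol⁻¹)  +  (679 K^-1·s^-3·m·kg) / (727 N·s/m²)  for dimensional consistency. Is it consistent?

Dimensions:
  (57.42 kg m s^-3 K^-1) / (754 s·m^-2·N):  [kg·m·s⁻³·K⁻¹] / [kg·m⁻¹·s⁻¹] = m²·s⁻²·K⁻¹
  (602 kg·m²·s⁻²·K⁻¹) / (14.8 kg):  [kg·m²·s⁻²·K⁻¹] / [kg] = m²·s⁻²·K⁻¹
  (63.181 kg·m²·s⁻²·K⁻¹·mol⁻¹) / (4.935 kg·mol⁻¹):  [kg·m²·s⁻²·K⁻¹·mol⁻¹] / [kg·mol⁻¹] = m²·s⁻²·K⁻¹
  (679 K^-1·s^-3·m·kg) / (727 N·s/m²):  [kg·m·s⁻³·K⁻¹] / [kg·m⁻¹·s⁻¹] = m²·s⁻²·K⁻¹
Every term reduces to m²·s⁻²·K⁻¹.

Yes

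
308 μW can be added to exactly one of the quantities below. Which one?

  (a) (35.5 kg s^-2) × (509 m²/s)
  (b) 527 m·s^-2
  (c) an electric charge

Reference: W = J·s⁻¹ = kg·m²·s⁻³.
Each option:
  (a) [kg·s⁻²] · [m²·s⁻¹] = kg·m²·s⁻³  ← same
  (b) m·s⁻²
  (c) [electric charge] = s·A
Only (a) matches kg·m²·s⁻³.

(a)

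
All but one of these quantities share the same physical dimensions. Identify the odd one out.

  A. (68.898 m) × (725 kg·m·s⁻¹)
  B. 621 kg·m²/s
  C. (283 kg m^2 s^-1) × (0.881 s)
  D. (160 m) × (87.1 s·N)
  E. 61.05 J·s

Dimensions:
  A. [m] · [kg·m·s⁻¹] = kg·m²·s⁻¹
  B. kg·m²·s⁻¹
  C. [kg·m²·s⁻¹] · [s] = kg·m²
  D. [m] · [kg·m·s⁻¹] = kg·m²·s⁻¹
  E. J·s = N·m·s = kg·m²·s⁻¹
All reduce to kg·m²·s⁻¹ except C., which is kg·m².

C.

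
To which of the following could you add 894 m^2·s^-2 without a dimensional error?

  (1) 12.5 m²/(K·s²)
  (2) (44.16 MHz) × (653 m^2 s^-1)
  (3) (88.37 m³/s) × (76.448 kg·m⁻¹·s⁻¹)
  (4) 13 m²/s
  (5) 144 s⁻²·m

Reference: m²·s⁻².
Each option:
  (1) m²·s⁻²·K⁻¹
  (2) [s⁻¹] · [m²·s⁻¹] = m²·s⁻²  ← same
  (3) [m³·s⁻¹] · [kg·m⁻¹·s⁻¹] = kg·m²·s⁻²
  (4) m²·s⁻¹
  (5) m·s⁻²
Only (2) matches m²·s⁻².

(2)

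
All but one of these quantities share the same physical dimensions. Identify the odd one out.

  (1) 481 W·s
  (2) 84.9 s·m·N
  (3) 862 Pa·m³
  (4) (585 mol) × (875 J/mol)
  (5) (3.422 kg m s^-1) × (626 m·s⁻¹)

(2)

In SI base units:
  (1) W·s = J·s⁻¹·s = kg·m²·s⁻²
  (2) N·m·s = kg·m·s⁻²·m·s = kg·m²·s⁻¹
  (3) Pa·m³ = N·m⁻²·m³ = kg·m²·s⁻²
  (4) [mol] · [kg·m²·s⁻²·mol⁻¹] = kg·m²·s⁻²
  (5) [kg·m·s⁻¹] · [m·s⁻¹] = kg·m²·s⁻²
All reduce to kg·m²·s⁻² except (2), which is kg·m²·s⁻¹.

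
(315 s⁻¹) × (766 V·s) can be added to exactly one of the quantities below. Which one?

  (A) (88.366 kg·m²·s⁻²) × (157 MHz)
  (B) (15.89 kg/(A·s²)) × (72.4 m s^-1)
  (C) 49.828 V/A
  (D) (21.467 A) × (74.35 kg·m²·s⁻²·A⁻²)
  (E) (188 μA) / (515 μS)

(E)

Reference: [s⁻¹] · [kg·m²·s⁻²·A⁻¹] = kg·m²·s⁻³·A⁻¹.
Each option:
  (A) [kg·m²·s⁻²] · [s⁻¹] = kg·m²·s⁻³
  (B) [kg·s⁻²·A⁻¹] · [m·s⁻¹] = kg·m·s⁻³·A⁻¹
  (C) V·A⁻¹ = J·C⁻¹·A⁻¹ = kg·m²·s⁻³·A⁻²
  (D) [A] · [kg·m²·s⁻²·A⁻²] = kg·m²·s⁻²·A⁻¹
  (E) [A] / [kg⁻¹·m⁻²·s³·A²] = kg·m²·s⁻³·A⁻¹  ← same
Only (E) matches kg·m²·s⁻³·A⁻¹.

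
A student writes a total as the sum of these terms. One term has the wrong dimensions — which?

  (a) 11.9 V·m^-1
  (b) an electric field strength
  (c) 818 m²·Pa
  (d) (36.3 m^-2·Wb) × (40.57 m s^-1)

Dimensions:
  (a) V·m⁻¹ = J·C⁻¹·m⁻¹ = kg·m·s⁻³·A⁻¹
  (b) [electric field strength] = kg·m·s⁻³·A⁻¹
  (c) Pa·m² = N·m⁻²·m² = kg·m·s⁻²
  (d) [kg·s⁻²·A⁻¹] · [m·s⁻¹] = kg·m·s⁻³·A⁻¹
All reduce to kg·m·s⁻³·A⁻¹ except (c), which is kg·m·s⁻².

(c)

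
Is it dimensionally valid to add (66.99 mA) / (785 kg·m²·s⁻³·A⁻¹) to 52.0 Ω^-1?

Work out the base dimensions of each:
  (66.99 mA) / (785 kg·m²·s⁻³·A⁻¹):  [A] / [kg·m²·s⁻³·A⁻¹] = kg⁻¹·m⁻²·s³·A²
  52.0 Ω^-1:  Ω⁻¹ = (V·A⁻¹)⁻¹ = kg⁻¹·m⁻²·s³·A²
Both are kg⁻¹·m⁻²·s³·A², so they have the same dimensions and can be added.

Yes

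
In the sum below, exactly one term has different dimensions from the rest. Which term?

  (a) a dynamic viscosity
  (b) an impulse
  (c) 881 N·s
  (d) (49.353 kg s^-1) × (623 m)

(a)

Work out the base dimensions of each:
  (a) [dynamic viscosity] = kg·m⁻¹·s⁻¹
  (b) [impulse] = kg·m·s⁻¹
  (c) N·s = kg·m·s⁻²·s = kg·m·s⁻¹
  (d) [kg·s⁻¹] · [m] = kg·m·s⁻¹
All reduce to kg·m·s⁻¹ except (a), which is kg·m⁻¹·s⁻¹.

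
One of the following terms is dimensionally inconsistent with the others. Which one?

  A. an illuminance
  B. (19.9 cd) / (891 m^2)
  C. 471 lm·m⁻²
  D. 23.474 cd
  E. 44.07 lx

Work out the base dimensions of each:
  A. [illuminance] = m⁻²·cd
  B. [cd] / [m²] = m⁻²·cd
  C. lm·m⁻² = cd·m⁻² = m⁻²·cd
  D. cd
  E. lx = lm·m⁻² = m⁻²·cd
All reduce to m⁻²·cd except D., which is cd.

D.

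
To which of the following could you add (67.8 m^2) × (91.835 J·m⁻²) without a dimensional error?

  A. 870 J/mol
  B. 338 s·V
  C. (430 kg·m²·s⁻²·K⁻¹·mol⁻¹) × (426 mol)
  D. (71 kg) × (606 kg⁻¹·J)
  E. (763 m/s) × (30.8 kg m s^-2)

Reference: [m²] · [kg·s⁻²] = kg·m²·s⁻².
Each option:
  A. J·mol⁻¹ = N·m·mol⁻¹ = kg·m²·s⁻²·mol⁻¹
  B. V·s = J·C⁻¹·s = kg·m²·s⁻²·A⁻¹
  C. [kg·m²·s⁻²·K⁻¹·mol⁻¹] · [mol] = kg·m²·s⁻²·K⁻¹
  D. [kg] · [m²·s⁻²] = kg·m²·s⁻²  ← same
  E. [m·s⁻¹] · [kg·m·s⁻²] = kg·m²·s⁻³
Only D. matches kg·m²·s⁻².

D.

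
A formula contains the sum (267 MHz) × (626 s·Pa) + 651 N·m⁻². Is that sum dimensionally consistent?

Yes

Expand each in SI base units:
  (267 MHz) × (626 s·Pa):  [s⁻¹] · [kg·m⁻¹·s⁻¹] = kg·m⁻¹·s⁻²
  651 N·m⁻²:  N·m⁻² = kg·m·s⁻²·m⁻² = kg·m⁻¹·s⁻²
Both are kg·m⁻¹·s⁻², so they have the same dimensions and can be added.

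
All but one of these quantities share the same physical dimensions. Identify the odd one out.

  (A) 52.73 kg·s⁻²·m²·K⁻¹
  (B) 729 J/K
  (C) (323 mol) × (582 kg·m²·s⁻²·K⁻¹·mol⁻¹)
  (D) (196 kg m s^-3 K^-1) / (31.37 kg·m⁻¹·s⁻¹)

(D)

Dimensions:
  (A) kg·m²·s⁻²·K⁻¹
  (B) J·K⁻¹ = N·m·K⁻¹ = kg·m²·s⁻²·K⁻¹
  (C) [mol] · [kg·m²·s⁻²·K⁻¹·mol⁻¹] = kg·m²·s⁻²·K⁻¹
  (D) [kg·m·s⁻³·K⁻¹] / [kg·m⁻¹·s⁻¹] = m²·s⁻²·K⁻¹
All reduce to kg·m²·s⁻²·K⁻¹ except (D), which is m²·s⁻²·K⁻¹.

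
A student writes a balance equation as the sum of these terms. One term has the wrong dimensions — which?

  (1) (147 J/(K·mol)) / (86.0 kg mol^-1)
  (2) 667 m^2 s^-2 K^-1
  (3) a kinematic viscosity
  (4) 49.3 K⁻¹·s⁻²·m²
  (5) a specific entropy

(3)

Dimensions:
  (1) [kg·m²·s⁻²·K⁻¹·mol⁻¹] / [kg·mol⁻¹] = m²·s⁻²·K⁻¹
  (2) m²·s⁻²·K⁻¹
  (3) [kinematic viscosity] = m²·s⁻¹
  (4) m²·s⁻²·K⁻¹
  (5) [specific entropy] = m²·s⁻²·K⁻¹
All reduce to m²·s⁻²·K⁻¹ except (3), which is m²·s⁻¹.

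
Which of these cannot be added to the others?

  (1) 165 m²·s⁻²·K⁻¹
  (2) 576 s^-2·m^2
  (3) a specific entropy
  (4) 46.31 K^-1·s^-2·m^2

(2)

Reduce each to base SI dimensions:
  (1) m²·s⁻²·K⁻¹
  (2) m²·s⁻²
  (3) [specific entropy] = m²·s⁻²·K⁻¹
  (4) m²·s⁻²·K⁻¹
All reduce to m²·s⁻²·K⁻¹ except (2), which is m²·s⁻².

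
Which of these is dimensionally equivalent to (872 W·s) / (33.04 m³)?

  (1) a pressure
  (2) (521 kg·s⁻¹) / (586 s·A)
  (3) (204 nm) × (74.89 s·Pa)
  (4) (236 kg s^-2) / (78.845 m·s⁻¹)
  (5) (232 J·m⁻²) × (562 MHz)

(1)

Reference: [kg·m²·s⁻²] / [m³] = kg·m⁻¹·s⁻².
Each option:
  (1) [pressure] = kg·m⁻¹·s⁻²  ← same
  (2) [kg·s⁻¹] / [s·A] = kg·s⁻²·A⁻¹
  (3) [m] · [kg·m⁻¹·s⁻¹] = kg·s⁻¹
  (4) [kg·s⁻²] / [m·s⁻¹] = kg·m⁻¹·s⁻¹
  (5) [kg·s⁻²] · [s⁻¹] = kg·s⁻³
Only (1) matches kg·m⁻¹·s⁻².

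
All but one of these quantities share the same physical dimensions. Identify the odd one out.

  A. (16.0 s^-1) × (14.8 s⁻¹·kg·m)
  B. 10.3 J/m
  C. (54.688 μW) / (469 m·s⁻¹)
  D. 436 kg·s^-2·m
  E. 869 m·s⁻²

Expand each in SI base units:
  A. [s⁻¹] · [kg·m·s⁻¹] = kg·m·s⁻²
  B. J·m⁻¹ = N·m·m⁻¹ = kg·m·s⁻²
  C. [kg·m²·s⁻³] / [m·s⁻¹] = kg·m·s⁻²
  D. kg·m·s⁻²
  E. m·s⁻²
All reduce to kg·m·s⁻² except E., which is m·s⁻².

E.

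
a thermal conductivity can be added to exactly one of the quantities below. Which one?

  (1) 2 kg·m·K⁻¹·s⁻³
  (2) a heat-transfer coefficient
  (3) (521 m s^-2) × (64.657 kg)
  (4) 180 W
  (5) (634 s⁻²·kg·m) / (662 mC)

(1)

Reference: [thermal conductivity] = kg·m·s⁻³·K⁻¹.
Each option:
  (1) kg·m·s⁻³·K⁻¹  ← same
  (2) [heat-transfer coefficient] = kg·s⁻³·K⁻¹
  (3) [m·s⁻²] · [kg] = kg·m·s⁻²
  (4) W = J·s⁻¹ = kg·m²·s⁻³
  (5) [kg·m·s⁻²] / [s·A] = kg·m·s⁻³·A⁻¹
Only (1) matches kg·m·s⁻³·K⁻¹.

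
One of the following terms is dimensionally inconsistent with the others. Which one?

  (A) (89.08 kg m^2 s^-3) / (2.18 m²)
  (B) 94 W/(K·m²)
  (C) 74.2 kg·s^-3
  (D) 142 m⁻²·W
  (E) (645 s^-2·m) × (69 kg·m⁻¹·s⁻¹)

(B)

Reduce each to base SI dimensions:
  (A) [kg·m²·s⁻³] / [m²] = kg·s⁻³
  (B) W·m⁻²·K⁻¹ = J·s⁻¹·m⁻²·K⁻¹ = kg·s⁻³·K⁻¹
  (C) kg·s⁻³
  (D) W·m⁻² = J·s⁻¹·m⁻² = kg·s⁻³
  (E) [m·s⁻²] · [kg·m⁻¹·s⁻¹] = kg·s⁻³
All reduce to kg·s⁻³ except (B), which is kg·s⁻³·K⁻¹.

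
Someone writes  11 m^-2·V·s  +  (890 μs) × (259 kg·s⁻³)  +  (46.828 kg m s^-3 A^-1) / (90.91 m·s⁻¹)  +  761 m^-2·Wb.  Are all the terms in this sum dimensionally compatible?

Reduce each to base SI dimensions:
  11 m^-2·V·s:  V·s·m⁻² = J·C⁻¹·s·m⁻² = kg·s⁻²·A⁻¹
  (890 μs) × (259 kg·s⁻³):  [s] · [kg·s⁻³] = kg·s⁻²
  (46.828 kg m s^-3 A^-1) / (90.91 m·s⁻¹):  [kg·m·s⁻³·A⁻¹] / [m·s⁻¹] = kg·s⁻²·A⁻¹
  761 m^-2·Wb:  Wb·m⁻² = V·s·m⁻² = kg·s⁻²·A⁻¹
The terms do not share a single dimension (kg·s⁻² vs kg·s⁻²·A⁻¹).

No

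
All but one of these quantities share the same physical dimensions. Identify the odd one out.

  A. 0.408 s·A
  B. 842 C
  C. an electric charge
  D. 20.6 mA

D.

Work out the base dimensions of each:
  A. A·s = s·A
  B. C = s·A
  C. [electric charge] = s·A
  D. A
All reduce to s·A except D., which is A.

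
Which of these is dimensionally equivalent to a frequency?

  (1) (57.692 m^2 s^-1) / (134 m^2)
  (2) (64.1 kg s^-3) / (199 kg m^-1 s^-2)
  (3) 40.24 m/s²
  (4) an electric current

(1)

Reference: [frequency] = s⁻¹.
Each option:
  (1) [m²·s⁻¹] / [m²] = s⁻¹  ← same
  (2) [kg·s⁻³] / [kg·m⁻¹·s⁻²] = m·s⁻¹
  (3) m·s⁻²
  (4) [electric current] = A
Only (1) matches s⁻¹.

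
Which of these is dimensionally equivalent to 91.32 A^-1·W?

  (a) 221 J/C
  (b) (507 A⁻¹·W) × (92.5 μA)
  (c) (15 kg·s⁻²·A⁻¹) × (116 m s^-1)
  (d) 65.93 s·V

(a)

Reference: W·A⁻¹ = J·s⁻¹·A⁻¹ = kg·m²·s⁻³·A⁻¹.
Each option:
  (a) J·C⁻¹ = N·m·(s·A)⁻¹ = kg·m²·s⁻³·A⁻¹  ← same
  (b) [kg·m²·s⁻³·A⁻¹] · [A] = kg·m²·s⁻³
  (c) [kg·s⁻²·A⁻¹] · [m·s⁻¹] = kg·m·s⁻³·A⁻¹
  (d) V·s = J·C⁻¹·s = kg·m²·s⁻²·A⁻¹
Only (a) matches kg·m²·s⁻³·A⁻¹.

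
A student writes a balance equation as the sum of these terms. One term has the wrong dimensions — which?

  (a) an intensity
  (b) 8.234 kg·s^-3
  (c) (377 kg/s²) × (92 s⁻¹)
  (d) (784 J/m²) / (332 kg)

In SI base units:
  (a) [intensity] = kg·s⁻³
  (b) kg·s⁻³
  (c) [kg·s⁻²] · [s⁻¹] = kg·s⁻³
  (d) [kg·s⁻²] / [kg] = s⁻²
All reduce to kg·s⁻³ except (d), which is s⁻².

(d)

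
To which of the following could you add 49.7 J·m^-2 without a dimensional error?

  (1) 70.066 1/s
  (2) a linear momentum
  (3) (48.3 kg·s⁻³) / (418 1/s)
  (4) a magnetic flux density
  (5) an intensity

Reference: J·m⁻² = N·m·m⁻² = kg·s⁻².
Each option:
  (1) s⁻¹
  (2) [linear momentum] = kg·m·s⁻¹
  (3) [kg·s⁻³] / [s⁻¹] = kg·s⁻²  ← same
  (4) [magnetic flux density] = kg·s⁻²·A⁻¹
  (5) [intensity] = kg·s⁻³
Only (3) matches kg·s⁻².

(3)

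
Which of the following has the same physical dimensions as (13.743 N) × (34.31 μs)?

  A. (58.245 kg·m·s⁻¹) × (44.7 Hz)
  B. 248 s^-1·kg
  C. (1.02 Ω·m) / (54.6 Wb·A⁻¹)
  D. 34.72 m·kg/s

D.

Reference: [kg·m·s⁻²] · [s] = kg·m·s⁻¹.
Each option:
  A. [kg·m·s⁻¹] · [s⁻¹] = kg·m·s⁻²
  B. kg·s⁻¹
  C. [kg·m³·s⁻³·A⁻²] / [kg·m²·s⁻²·A⁻²] = m·s⁻¹
  D. kg·m·s⁻¹  ← same
Only D. matches kg·m·s⁻¹.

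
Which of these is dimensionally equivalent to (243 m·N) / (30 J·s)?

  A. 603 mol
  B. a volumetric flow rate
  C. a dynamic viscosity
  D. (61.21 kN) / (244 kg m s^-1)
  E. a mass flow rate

Reference: [kg·m²·s⁻²] / [kg·m²·s⁻¹] = s⁻¹.
Each option:
  A. mol
  B. [volumetric flow rate] = m³·s⁻¹
  C. [dynamic viscosity] = kg·m⁻¹·s⁻¹
  D. [kg·m·s⁻²] / [kg·m·s⁻¹] = s⁻¹  ← same
  E. [mass flow rate] = kg·s⁻¹
Only D. matches s⁻¹.

D.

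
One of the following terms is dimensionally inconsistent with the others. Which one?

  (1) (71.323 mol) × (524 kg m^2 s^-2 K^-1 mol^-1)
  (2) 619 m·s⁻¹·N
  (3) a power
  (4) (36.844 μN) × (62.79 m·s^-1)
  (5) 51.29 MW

(1)

In SI base units:
  (1) [mol] · [kg·m²·s⁻²·K⁻¹·mol⁻¹] = kg·m²·s⁻²·K⁻¹
  (2) N·m·s⁻¹ = kg·m·s⁻²·m·s⁻¹ = kg·m²·s⁻³
  (3) [power] = kg·m²·s⁻³
  (4) [kg·m·s⁻²] · [m·s⁻¹] = kg·m²·s⁻³
  (5) W = J·s⁻¹ = kg·m²·s⁻³
All reduce to kg·m²·s⁻³ except (1), which is kg·m²·s⁻²·K⁻¹.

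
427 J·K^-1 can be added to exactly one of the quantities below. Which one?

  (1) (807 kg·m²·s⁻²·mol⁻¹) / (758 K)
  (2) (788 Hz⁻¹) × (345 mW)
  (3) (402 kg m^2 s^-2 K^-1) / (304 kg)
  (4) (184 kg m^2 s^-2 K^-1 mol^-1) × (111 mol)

(4)

Reference: J·K⁻¹ = N·m·K⁻¹ = kg·m²·s⁻²·K⁻¹.
Each option:
  (1) [kg·m²·s⁻²·mol⁻¹] / [K] = kg·m²·s⁻²·K⁻¹·mol⁻¹
  (2) [s] · [kg·m²·s⁻³] = kg·m²·s⁻²
  (3) [kg·m²·s⁻²·K⁻¹] / [kg] = m²·s⁻²·K⁻¹
  (4) [kg·m²·s⁻²·K⁻¹·mol⁻¹] · [mol] = kg·m²·s⁻²·K⁻¹  ← same
Only (4) matches kg·m²·s⁻²·K⁻¹.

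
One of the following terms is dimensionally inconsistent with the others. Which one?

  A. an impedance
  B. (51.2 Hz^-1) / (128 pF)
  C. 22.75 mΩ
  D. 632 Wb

D.

Dimensions:
  A. [impedance] = kg·m²·s⁻³·A⁻²
  B. [s] / [kg⁻¹·m⁻²·s⁴·A²] = kg·m²·s⁻³·A⁻²
  C. Ω = V·A⁻¹ = kg·m²·s⁻³·A⁻²
  D. Wb = V·s = kg·m²·s⁻²·A⁻¹
All reduce to kg·m²·s⁻³·A⁻² except D., which is kg·m²·s⁻²·A⁻¹.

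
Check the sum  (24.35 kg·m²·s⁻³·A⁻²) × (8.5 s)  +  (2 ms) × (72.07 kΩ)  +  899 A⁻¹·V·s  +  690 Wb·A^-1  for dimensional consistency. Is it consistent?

Expand each in SI base units:
  (24.35 kg·m²·s⁻³·A⁻²) × (8.5 s):  [kg·m²·s⁻³·A⁻²] · [s] = kg·m²·s⁻²·A⁻²
  (2 ms) × (72.07 kΩ):  [s] · [kg·m²·s⁻³·A⁻²] = kg·m²·s⁻²·A⁻²
  899 A⁻¹·V·s:  V·s·A⁻¹ = J·C⁻¹·s·A⁻¹ = kg·m²·s⁻²·A⁻²
  690 Wb·A^-1:  Wb·A⁻¹ = V·s·A⁻¹ = kg·m²·s⁻²·A⁻²
Every term reduces to kg·m²·s⁻²·A⁻².

Yes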